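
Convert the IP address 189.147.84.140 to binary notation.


189 = 10111101
147 = 10010011
84 = 01010100
140 = 10001100
Binary: 10111101.10010011.01010100.10001100


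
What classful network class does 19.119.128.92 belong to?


First octet: 19
Binary: 00010011
0xxxxxxx -> Class A (1-126)
Class A, default mask 255.0.0.0 (/8)


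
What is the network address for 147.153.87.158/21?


IP:   10010011.10011001.01010111.10011110
Mask: 11111111.11111111.11111000.00000000
AND operation:
Net:  10010011.10011001.01010000.00000000
Network: 147.153.80.0/21


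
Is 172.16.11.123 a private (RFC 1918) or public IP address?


RFC 1918 private ranges:
  10.0.0.0/8 (10.0.0.0 - 10.255.255.255)
  172.16.0.0/12 (172.16.0.0 - 172.31.255.255)
  192.168.0.0/16 (192.168.0.0 - 192.168.255.255)
Private (in 172.16.0.0/12)


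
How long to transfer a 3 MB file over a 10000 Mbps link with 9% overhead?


Effective throughput = 10000 * (1 - 9/100) = 9100 Mbps
File size in Mb = 3 * 8 = 24 Mb
Time = 24 / 9100
Time = 0.0026 seconds


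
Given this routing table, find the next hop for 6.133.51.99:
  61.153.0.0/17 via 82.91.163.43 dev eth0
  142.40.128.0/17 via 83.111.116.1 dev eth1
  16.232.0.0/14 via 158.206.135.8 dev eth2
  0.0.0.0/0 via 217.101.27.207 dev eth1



Longest prefix match for 6.133.51.99:
  /17 61.153.0.0: no
  /17 142.40.128.0: no
  /14 16.232.0.0: no
  /0 0.0.0.0: MATCH
Selected: next-hop 217.101.27.207 via eth1 (matched /0)


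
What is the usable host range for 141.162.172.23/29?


Network: 141.162.172.16
Broadcast: 141.162.172.23
First usable = network + 1
Last usable = broadcast - 1
Range: 141.162.172.17 to 141.162.172.22


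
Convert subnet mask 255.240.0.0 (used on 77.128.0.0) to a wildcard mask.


Subnet mask: 255.240.0.0
Wildcard = 255.255.255.255 - subnet mask
255 - 255 = 0
255 - 240 = 15
255 - 0 = 255
255 - 0 = 255
Wildcard: 0.15.255.255


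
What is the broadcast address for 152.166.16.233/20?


Network: 152.166.16.0/20
Host bits = 12
Set all host bits to 1:
Broadcast: 152.166.31.255


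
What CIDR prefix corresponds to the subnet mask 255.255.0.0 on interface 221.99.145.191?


Binary: 11111111.11111111.00000000.00000000
Count leading 1s
Prefix: /16


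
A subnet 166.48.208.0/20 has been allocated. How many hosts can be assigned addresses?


Host bits = 32 - 20 = 12
Total addresses = 2^12 = 4096
Usable = total - 2 (network and broadcast)
Usable hosts: 4094


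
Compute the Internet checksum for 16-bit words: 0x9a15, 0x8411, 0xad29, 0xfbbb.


Sum all words (with carry folding):
+ 0x9a15 = 0x9a15
+ 0x8411 = 0x1e27
+ 0xad29 = 0xcb50
+ 0xfbbb = 0xc70c
One's complement: ~0xc70c
Checksum = 0x38f3


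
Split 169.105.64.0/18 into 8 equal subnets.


New prefix = 18 + 3 = 21
Each subnet has 2048 addresses
  169.105.64.0/21
  169.105.72.0/21
  169.105.80.0/21
  169.105.88.0/21
  169.105.96.0/21
  169.105.104.0/21
  169.105.112.0/21
  169.105.120.0/21
Subnets: 169.105.64.0/21, 169.105.72.0/21, 169.105.80.0/21, 169.105.88.0/21, 169.105.96.0/21, 169.105.104.0/21, 169.105.112.0/21, 169.105.120.0/21


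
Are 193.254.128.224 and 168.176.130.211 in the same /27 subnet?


Mask: 255.255.255.224
193.254.128.224 AND mask = 193.254.128.224
168.176.130.211 AND mask = 168.176.130.192
No, different subnets (193.254.128.224 vs 168.176.130.192)


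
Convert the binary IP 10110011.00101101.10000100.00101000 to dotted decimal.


10110011 = 179
00101101 = 45
10000100 = 132
00101000 = 40
IP: 179.45.132.40


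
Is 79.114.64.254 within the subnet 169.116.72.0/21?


Subnet network: 169.116.72.0
Test IP AND mask: 79.114.64.0
No, 79.114.64.254 is not in 169.116.72.0/21


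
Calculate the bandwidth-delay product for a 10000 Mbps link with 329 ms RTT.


BDP = bandwidth * RTT
= 10000 Mbps * 329 ms
= 10000 * 1e6 * 329 / 1000 bits
= 3290000000 bits
= 411250000 bytes
= 401611.3281 KB
BDP = 3290000000 bits (411250000 bytes)


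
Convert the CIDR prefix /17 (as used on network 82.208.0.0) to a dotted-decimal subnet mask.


/17 means 17 network bits, 15 host bits
Binary: 11111111111111111000000000000000
Mask: 255.255.128.0


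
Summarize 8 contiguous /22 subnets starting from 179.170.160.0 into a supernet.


Original prefix: /22
Number of subnets: 8 = 2^3
New prefix = 22 - 3 = 19
Supernet: 179.170.160.0/19


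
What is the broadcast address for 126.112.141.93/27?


Network: 126.112.141.64/27
Host bits = 5
Set all host bits to 1:
Broadcast: 126.112.141.95


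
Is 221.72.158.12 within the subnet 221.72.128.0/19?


Subnet network: 221.72.128.0
Test IP AND mask: 221.72.128.0
Yes, 221.72.158.12 is in 221.72.128.0/19


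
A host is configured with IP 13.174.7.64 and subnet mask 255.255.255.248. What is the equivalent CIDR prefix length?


Binary: 11111111.11111111.11111111.11111000
Count leading 1s
Prefix: /29


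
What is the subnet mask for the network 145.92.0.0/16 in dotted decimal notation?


/16 means 16 network bits, 16 host bits
Binary: 11111111111111110000000000000000
Mask: 255.255.0.0


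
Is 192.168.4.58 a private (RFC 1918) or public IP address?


RFC 1918 private ranges:
  10.0.0.0/8 (10.0.0.0 - 10.255.255.255)
  172.16.0.0/12 (172.16.0.0 - 172.31.255.255)
  192.168.0.0/16 (192.168.0.0 - 192.168.255.255)
Private (in 192.168.0.0/16)


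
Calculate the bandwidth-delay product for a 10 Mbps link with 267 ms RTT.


BDP = bandwidth * RTT
= 10 Mbps * 267 ms
= 10 * 1e6 * 267 / 1000 bits
= 2670000 bits
= 333750 bytes
= 325.9277 KB
BDP = 2670000 bits (333750 bytes)


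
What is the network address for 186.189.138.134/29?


IP:   10111010.10111101.10001010.10000110
Mask: 11111111.11111111.11111111.11111000
AND operation:
Net:  10111010.10111101.10001010.10000000
Network: 186.189.138.128/29


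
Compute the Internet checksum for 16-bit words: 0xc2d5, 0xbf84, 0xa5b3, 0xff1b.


Sum all words (with carry folding):
+ 0xc2d5 = 0xc2d5
+ 0xbf84 = 0x825a
+ 0xa5b3 = 0x280e
+ 0xff1b = 0x272a
One's complement: ~0x272a
Checksum = 0xd8d5


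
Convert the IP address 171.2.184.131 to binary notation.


171 = 10101011
2 = 00000010
184 = 10111000
131 = 10000011
Binary: 10101011.00000010.10111000.10000011


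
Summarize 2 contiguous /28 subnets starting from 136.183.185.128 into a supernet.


Original prefix: /28
Number of subnets: 2 = 2^1
New prefix = 28 - 1 = 27
Supernet: 136.183.185.128/27


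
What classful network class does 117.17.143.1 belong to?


First octet: 117
Binary: 01110101
0xxxxxxx -> Class A (1-126)
Class A, default mask 255.0.0.0 (/8)


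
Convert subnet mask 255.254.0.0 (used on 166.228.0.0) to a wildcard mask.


Subnet mask: 255.254.0.0
Wildcard = 255.255.255.255 - subnet mask
255 - 255 = 0
255 - 254 = 1
255 - 0 = 255
255 - 0 = 255
Wildcard: 0.1.255.255


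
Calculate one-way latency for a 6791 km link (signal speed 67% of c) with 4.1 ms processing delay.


Speed = 0.67 * 3e5 km/s = 201000 km/s
Propagation delay = 6791 / 201000 = 0.0338 s = 33.7861 ms
Processing delay = 4.1 ms
Total one-way latency = 37.8861 ms


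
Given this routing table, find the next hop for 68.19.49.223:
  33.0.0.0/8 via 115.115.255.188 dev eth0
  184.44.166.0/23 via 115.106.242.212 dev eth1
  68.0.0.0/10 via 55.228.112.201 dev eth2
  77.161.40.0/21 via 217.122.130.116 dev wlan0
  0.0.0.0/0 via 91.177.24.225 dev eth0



Longest prefix match for 68.19.49.223:
  /8 33.0.0.0: no
  /23 184.44.166.0: no
  /10 68.0.0.0: MATCH
  /21 77.161.40.0: no
  /0 0.0.0.0: MATCH
Selected: next-hop 55.228.112.201 via eth2 (matched /10)


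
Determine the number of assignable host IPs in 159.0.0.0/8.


Host bits = 32 - 8 = 24
Total addresses = 2^24 = 16777216
Usable = total - 2 (network and broadcast)
Usable hosts: 16777214


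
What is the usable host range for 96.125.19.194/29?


Network: 96.125.19.192
Broadcast: 96.125.19.199
First usable = network + 1
Last usable = broadcast - 1
Range: 96.125.19.193 to 96.125.19.198


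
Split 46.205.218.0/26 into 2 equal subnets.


New prefix = 26 + 1 = 27
Each subnet has 32 addresses
  46.205.218.0/27
  46.205.218.32/27
Subnets: 46.205.218.0/27, 46.205.218.32/27


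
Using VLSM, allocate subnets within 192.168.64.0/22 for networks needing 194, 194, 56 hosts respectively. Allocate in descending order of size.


194 hosts -> /24 (254 usable): 192.168.64.0/24
194 hosts -> /24 (254 usable): 192.168.65.0/24
56 hosts -> /26 (62 usable): 192.168.66.0/26
Allocation: 192.168.64.0/24 (194 hosts, 254 usable); 192.168.65.0/24 (194 hosts, 254 usable); 192.168.66.0/26 (56 hosts, 62 usable)


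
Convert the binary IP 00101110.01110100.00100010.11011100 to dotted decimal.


00101110 = 46
01110100 = 116
00100010 = 34
11011100 = 220
IP: 46.116.34.220


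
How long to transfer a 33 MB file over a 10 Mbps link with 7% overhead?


Effective throughput = 10 * (1 - 7/100) = 9.3 Mbps
File size in Mb = 33 * 8 = 264 Mb
Time = 264 / 9.3
Time = 28.3871 seconds


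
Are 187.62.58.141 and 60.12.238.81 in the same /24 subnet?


Mask: 255.255.255.0
187.62.58.141 AND mask = 187.62.58.0
60.12.238.81 AND mask = 60.12.238.0
No, different subnets (187.62.58.0 vs 60.12.238.0)


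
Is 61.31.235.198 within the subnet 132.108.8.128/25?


Subnet network: 132.108.8.128
Test IP AND mask: 61.31.235.128
No, 61.31.235.198 is not in 132.108.8.128/25


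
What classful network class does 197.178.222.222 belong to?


First octet: 197
Binary: 11000101
110xxxxx -> Class C (192-223)
Class C, default mask 255.255.255.0 (/24)


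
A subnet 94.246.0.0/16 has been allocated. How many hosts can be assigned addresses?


Host bits = 32 - 16 = 16
Total addresses = 2^16 = 65536
Usable = total - 2 (network and broadcast)
Usable hosts: 65534


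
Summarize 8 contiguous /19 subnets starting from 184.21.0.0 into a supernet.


Original prefix: /19
Number of subnets: 8 = 2^3
New prefix = 19 - 3 = 16
Supernet: 184.21.0.0/16


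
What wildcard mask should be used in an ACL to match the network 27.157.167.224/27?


Subnet mask: 255.255.255.224
Wildcard = 255.255.255.255 - subnet mask
255 - 255 = 0
255 - 255 = 0
255 - 255 = 0
255 - 224 = 31
Wildcard: 0.0.0.31


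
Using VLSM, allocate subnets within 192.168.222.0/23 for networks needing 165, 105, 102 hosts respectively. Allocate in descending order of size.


165 hosts -> /24 (254 usable): 192.168.222.0/24
105 hosts -> /25 (126 usable): 192.168.223.0/25
102 hosts -> /25 (126 usable): 192.168.223.128/25
Allocation: 192.168.222.0/24 (165 hosts, 254 usable); 192.168.223.0/25 (105 hosts, 126 usable); 192.168.223.128/25 (102 hosts, 126 usable)


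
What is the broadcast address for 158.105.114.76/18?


Network: 158.105.64.0/18
Host bits = 14
Set all host bits to 1:
Broadcast: 158.105.127.255


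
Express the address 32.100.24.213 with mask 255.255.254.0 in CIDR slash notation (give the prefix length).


Binary: 11111111.11111111.11111110.00000000
Count leading 1s
Prefix: /23


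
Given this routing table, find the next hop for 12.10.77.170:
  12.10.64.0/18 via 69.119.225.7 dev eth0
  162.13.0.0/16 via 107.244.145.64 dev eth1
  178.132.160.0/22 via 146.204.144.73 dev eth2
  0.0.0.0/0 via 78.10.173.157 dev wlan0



Longest prefix match for 12.10.77.170:
  /18 12.10.64.0: MATCH
  /16 162.13.0.0: no
  /22 178.132.160.0: no
  /0 0.0.0.0: MATCH
Selected: next-hop 69.119.225.7 via eth0 (matched /18)


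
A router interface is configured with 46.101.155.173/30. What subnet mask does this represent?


/30 means 30 network bits, 2 host bits
Binary: 11111111111111111111111111111100
Mask: 255.255.255.252


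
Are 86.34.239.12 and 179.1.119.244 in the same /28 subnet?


Mask: 255.255.255.240
86.34.239.12 AND mask = 86.34.239.0
179.1.119.244 AND mask = 179.1.119.240
No, different subnets (86.34.239.0 vs 179.1.119.240)


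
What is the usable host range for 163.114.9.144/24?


Network: 163.114.9.0
Broadcast: 163.114.9.255
First usable = network + 1
Last usable = broadcast - 1
Range: 163.114.9.1 to 163.114.9.254


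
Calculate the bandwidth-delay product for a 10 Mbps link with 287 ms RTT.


BDP = bandwidth * RTT
= 10 Mbps * 287 ms
= 10 * 1e6 * 287 / 1000 bits
= 2870000 bits
= 358750 bytes
= 350.3418 KB
BDP = 2870000 bits (358750 bytes)


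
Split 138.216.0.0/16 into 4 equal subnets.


New prefix = 16 + 2 = 18
Each subnet has 16384 addresses
  138.216.0.0/18
  138.216.64.0/18
  138.216.128.0/18
  138.216.192.0/18
Subnets: 138.216.0.0/18, 138.216.64.0/18, 138.216.128.0/18, 138.216.192.0/18


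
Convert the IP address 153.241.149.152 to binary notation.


153 = 10011001
241 = 11110001
149 = 10010101
152 = 10011000
Binary: 10011001.11110001.10010101.10011000


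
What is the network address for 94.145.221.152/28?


IP:   01011110.10010001.11011101.10011000
Mask: 11111111.11111111.11111111.11110000
AND operation:
Net:  01011110.10010001.11011101.10010000
Network: 94.145.221.144/28


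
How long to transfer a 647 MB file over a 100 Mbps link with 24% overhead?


Effective throughput = 100 * (1 - 24/100) = 76 Mbps
File size in Mb = 647 * 8 = 5176 Mb
Time = 5176 / 76
Time = 68.1053 seconds


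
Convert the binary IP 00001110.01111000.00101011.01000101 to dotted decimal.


00001110 = 14
01111000 = 120
00101011 = 43
01000101 = 69
IP: 14.120.43.69


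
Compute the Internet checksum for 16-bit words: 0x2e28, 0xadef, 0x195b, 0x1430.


Sum all words (with carry folding):
+ 0x2e28 = 0x2e28
+ 0xadef = 0xdc17
+ 0x195b = 0xf572
+ 0x1430 = 0x09a3
One's complement: ~0x09a3
Checksum = 0xf65c


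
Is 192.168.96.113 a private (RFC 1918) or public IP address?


RFC 1918 private ranges:
  10.0.0.0/8 (10.0.0.0 - 10.255.255.255)
  172.16.0.0/12 (172.16.0.0 - 172.31.255.255)
  192.168.0.0/16 (192.168.0.0 - 192.168.255.255)
Private (in 192.168.0.0/16)


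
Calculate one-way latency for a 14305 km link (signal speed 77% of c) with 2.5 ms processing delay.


Speed = 0.77 * 3e5 km/s = 231000 km/s
Propagation delay = 14305 / 231000 = 0.0619 s = 61.9264 ms
Processing delay = 2.5 ms
Total one-way latency = 64.4264 ms


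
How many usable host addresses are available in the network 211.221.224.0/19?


Host bits = 32 - 19 = 13
Total addresses = 2^13 = 8192
Usable = total - 2 (network and broadcast)
Usable hosts: 8190


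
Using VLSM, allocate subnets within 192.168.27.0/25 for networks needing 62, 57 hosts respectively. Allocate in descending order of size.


62 hosts -> /26 (62 usable): 192.168.27.0/26
57 hosts -> /26 (62 usable): 192.168.27.64/26
Allocation: 192.168.27.0/26 (62 hosts, 62 usable); 192.168.27.64/26 (57 hosts, 62 usable)


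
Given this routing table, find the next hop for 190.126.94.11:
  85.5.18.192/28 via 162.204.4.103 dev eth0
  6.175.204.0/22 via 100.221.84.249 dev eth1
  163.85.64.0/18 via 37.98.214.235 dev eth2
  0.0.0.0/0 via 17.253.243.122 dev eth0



Longest prefix match for 190.126.94.11:
  /28 85.5.18.192: no
  /22 6.175.204.0: no
  /18 163.85.64.0: no
  /0 0.0.0.0: MATCH
Selected: next-hop 17.253.243.122 via eth0 (matched /0)


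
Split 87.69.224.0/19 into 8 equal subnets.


New prefix = 19 + 3 = 22
Each subnet has 1024 addresses
  87.69.224.0/22
  87.69.228.0/22
  87.69.232.0/22
  87.69.236.0/22
  87.69.240.0/22
  87.69.244.0/22
  87.69.248.0/22
  87.69.252.0/22
Subnets: 87.69.224.0/22, 87.69.228.0/22, 87.69.232.0/22, 87.69.236.0/22, 87.69.240.0/22, 87.69.244.0/22, 87.69.248.0/22, 87.69.252.0/22


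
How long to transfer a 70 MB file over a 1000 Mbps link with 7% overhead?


Effective throughput = 1000 * (1 - 7/100) = 930.0 Mbps
File size in Mb = 70 * 8 = 560 Mb
Time = 560 / 930.0
Time = 0.6022 seconds


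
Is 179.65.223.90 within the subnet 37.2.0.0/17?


Subnet network: 37.2.0.0
Test IP AND mask: 179.65.128.0
No, 179.65.223.90 is not in 37.2.0.0/17


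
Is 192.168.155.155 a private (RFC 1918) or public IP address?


RFC 1918 private ranges:
  10.0.0.0/8 (10.0.0.0 - 10.255.255.255)
  172.16.0.0/12 (172.16.0.0 - 172.31.255.255)
  192.168.0.0/16 (192.168.0.0 - 192.168.255.255)
Private (in 192.168.0.0/16)


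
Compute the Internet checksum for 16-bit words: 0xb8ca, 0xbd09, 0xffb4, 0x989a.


Sum all words (with carry folding):
+ 0xb8ca = 0xb8ca
+ 0xbd09 = 0x75d4
+ 0xffb4 = 0x7589
+ 0x989a = 0x0e24
One's complement: ~0x0e24
Checksum = 0xf1db


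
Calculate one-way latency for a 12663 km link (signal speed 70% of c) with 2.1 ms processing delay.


Speed = 0.7 * 3e5 km/s = 210000 km/s
Propagation delay = 12663 / 210000 = 0.0603 s = 60.3 ms
Processing delay = 2.1 ms
Total one-way latency = 62.4 ms


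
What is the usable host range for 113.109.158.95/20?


Network: 113.109.144.0
Broadcast: 113.109.159.255
First usable = network + 1
Last usable = broadcast - 1
Range: 113.109.144.1 to 113.109.159.254


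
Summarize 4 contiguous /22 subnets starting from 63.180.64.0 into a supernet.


Original prefix: /22
Number of subnets: 4 = 2^2
New prefix = 22 - 2 = 20
Supernet: 63.180.64.0/20


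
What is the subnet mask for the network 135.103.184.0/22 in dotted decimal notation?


/22 means 22 network bits, 10 host bits
Binary: 11111111111111111111110000000000
Mask: 255.255.252.0


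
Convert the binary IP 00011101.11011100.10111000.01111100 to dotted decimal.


00011101 = 29
11011100 = 220
10111000 = 184
01111100 = 124
IP: 29.220.184.124


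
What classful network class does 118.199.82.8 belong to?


First octet: 118
Binary: 01110110
0xxxxxxx -> Class A (1-126)
Class A, default mask 255.0.0.0 (/8)


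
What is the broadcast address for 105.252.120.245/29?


Network: 105.252.120.240/29
Host bits = 3
Set all host bits to 1:
Broadcast: 105.252.120.247


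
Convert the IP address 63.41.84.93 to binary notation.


63 = 00111111
41 = 00101001
84 = 01010100
93 = 01011101
Binary: 00111111.00101001.01010100.01011101


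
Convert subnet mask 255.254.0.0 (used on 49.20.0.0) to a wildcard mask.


Subnet mask: 255.254.0.0
Wildcard = 255.255.255.255 - subnet mask
255 - 255 = 0
255 - 254 = 1
255 - 0 = 255
255 - 0 = 255
Wildcard: 0.1.255.255


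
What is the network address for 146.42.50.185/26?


IP:   10010010.00101010.00110010.10111001
Mask: 11111111.11111111.11111111.11000000
AND operation:
Net:  10010010.00101010.00110010.10000000
Network: 146.42.50.128/26


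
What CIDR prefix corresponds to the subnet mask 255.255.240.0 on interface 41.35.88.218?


Binary: 11111111.11111111.11110000.00000000
Count leading 1s
Prefix: /20


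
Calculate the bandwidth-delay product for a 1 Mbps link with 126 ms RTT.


BDP = bandwidth * RTT
= 1 Mbps * 126 ms
= 1 * 1e6 * 126 / 1000 bits
= 126000 bits
= 15750 bytes
= 15.3809 KB
BDP = 126000 bits (15750 bytes)


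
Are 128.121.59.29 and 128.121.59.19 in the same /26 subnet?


Mask: 255.255.255.192
128.121.59.29 AND mask = 128.121.59.0
128.121.59.19 AND mask = 128.121.59.0
Yes, same subnet (128.121.59.0)


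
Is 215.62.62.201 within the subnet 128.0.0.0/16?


Subnet network: 128.0.0.0
Test IP AND mask: 215.62.0.0
No, 215.62.62.201 is not in 128.0.0.0/16


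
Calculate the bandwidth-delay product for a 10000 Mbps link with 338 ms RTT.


BDP = bandwidth * RTT
= 10000 Mbps * 338 ms
= 10000 * 1e6 * 338 / 1000 bits
= 3380000000 bits
= 422500000 bytes
= 412597.6562 KB
BDP = 3380000000 bits (422500000 bytes)


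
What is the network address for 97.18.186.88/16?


IP:   01100001.00010010.10111010.01011000
Mask: 11111111.11111111.00000000.00000000
AND operation:
Net:  01100001.00010010.00000000.00000000
Network: 97.18.0.0/16


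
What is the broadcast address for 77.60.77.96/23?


Network: 77.60.76.0/23
Host bits = 9
Set all host bits to 1:
Broadcast: 77.60.77.255


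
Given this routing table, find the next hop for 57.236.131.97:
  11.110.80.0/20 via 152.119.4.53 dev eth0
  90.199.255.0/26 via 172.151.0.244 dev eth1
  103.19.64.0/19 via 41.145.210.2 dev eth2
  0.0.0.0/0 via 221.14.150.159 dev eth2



Longest prefix match for 57.236.131.97:
  /20 11.110.80.0: no
  /26 90.199.255.0: no
  /19 103.19.64.0: no
  /0 0.0.0.0: MATCH
Selected: next-hop 221.14.150.159 via eth2 (matched /0)


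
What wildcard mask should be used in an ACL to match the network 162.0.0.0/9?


Subnet mask: 255.128.0.0
Wildcard = 255.255.255.255 - subnet mask
255 - 255 = 0
255 - 128 = 127
255 - 0 = 255
255 - 0 = 255
Wildcard: 0.127.255.255


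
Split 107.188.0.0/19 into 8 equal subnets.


New prefix = 19 + 3 = 22
Each subnet has 1024 addresses
  107.188.0.0/22
  107.188.4.0/22
  107.188.8.0/22
  107.188.12.0/22
  107.188.16.0/22
  107.188.20.0/22
  107.188.24.0/22
  107.188.28.0/22
Subnets: 107.188.0.0/22, 107.188.4.0/22, 107.188.8.0/22, 107.188.12.0/22, 107.188.16.0/22, 107.188.20.0/22, 107.188.24.0/22, 107.188.28.0/22


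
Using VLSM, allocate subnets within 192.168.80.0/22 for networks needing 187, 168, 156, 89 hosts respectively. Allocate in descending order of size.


187 hosts -> /24 (254 usable): 192.168.80.0/24
168 hosts -> /24 (254 usable): 192.168.81.0/24
156 hosts -> /24 (254 usable): 192.168.82.0/24
89 hosts -> /25 (126 usable): 192.168.83.0/25
Allocation: 192.168.80.0/24 (187 hosts, 254 usable); 192.168.81.0/24 (168 hosts, 254 usable); 192.168.82.0/24 (156 hosts, 254 usable); 192.168.83.0/25 (89 hosts, 126 usable)


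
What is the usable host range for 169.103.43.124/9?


Network: 169.0.0.0
Broadcast: 169.127.255.255
First usable = network + 1
Last usable = broadcast - 1
Range: 169.0.0.1 to 169.127.255.254


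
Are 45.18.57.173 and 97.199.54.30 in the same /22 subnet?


Mask: 255.255.252.0
45.18.57.173 AND mask = 45.18.56.0
97.199.54.30 AND mask = 97.199.52.0
No, different subnets (45.18.56.0 vs 97.199.52.0)


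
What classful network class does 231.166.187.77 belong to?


First octet: 231
Binary: 11100111
1110xxxx -> Class D (224-239)
Class D (multicast), default mask N/A


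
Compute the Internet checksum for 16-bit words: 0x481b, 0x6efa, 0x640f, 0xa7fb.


Sum all words (with carry folding):
+ 0x481b = 0x481b
+ 0x6efa = 0xb715
+ 0x640f = 0x1b25
+ 0xa7fb = 0xc320
One's complement: ~0xc320
Checksum = 0x3cdf


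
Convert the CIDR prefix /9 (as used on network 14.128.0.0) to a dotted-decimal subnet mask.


/9 means 9 network bits, 23 host bits
Binary: 11111111100000000000000000000000
Mask: 255.128.0.0


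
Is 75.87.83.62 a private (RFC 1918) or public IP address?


RFC 1918 private ranges:
  10.0.0.0/8 (10.0.0.0 - 10.255.255.255)
  172.16.0.0/12 (172.16.0.0 - 172.31.255.255)
  192.168.0.0/16 (192.168.0.0 - 192.168.255.255)
Public (not in any RFC 1918 range)


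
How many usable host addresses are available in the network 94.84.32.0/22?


Host bits = 32 - 22 = 10
Total addresses = 2^10 = 1024
Usable = total - 2 (network and broadcast)
Usable hosts: 1022


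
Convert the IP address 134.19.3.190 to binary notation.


134 = 10000110
19 = 00010011
3 = 00000011
190 = 10111110
Binary: 10000110.00010011.00000011.10111110


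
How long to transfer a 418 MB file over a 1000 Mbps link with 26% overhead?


Effective throughput = 1000 * (1 - 26/100) = 740 Mbps
File size in Mb = 418 * 8 = 3344 Mb
Time = 3344 / 740
Time = 4.5189 seconds


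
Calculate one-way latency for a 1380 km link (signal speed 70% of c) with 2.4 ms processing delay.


Speed = 0.7 * 3e5 km/s = 210000 km/s
Propagation delay = 1380 / 210000 = 0.0066 s = 6.5714 ms
Processing delay = 2.4 ms
Total one-way latency = 8.9714 ms


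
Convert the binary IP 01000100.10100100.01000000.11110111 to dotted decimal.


01000100 = 68
10100100 = 164
01000000 = 64
11110111 = 247
IP: 68.164.64.247


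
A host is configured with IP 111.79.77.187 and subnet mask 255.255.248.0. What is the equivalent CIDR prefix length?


Binary: 11111111.11111111.11111000.00000000
Count leading 1s
Prefix: /21


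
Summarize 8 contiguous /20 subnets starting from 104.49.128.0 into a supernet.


Original prefix: /20
Number of subnets: 8 = 2^3
New prefix = 20 - 3 = 17
Supernet: 104.49.128.0/17


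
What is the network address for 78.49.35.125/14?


IP:   01001110.00110001.00100011.01111101
Mask: 11111111.11111100.00000000.00000000
AND operation:
Net:  01001110.00110000.00000000.00000000
Network: 78.48.0.0/14


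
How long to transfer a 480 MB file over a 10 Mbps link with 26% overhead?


Effective throughput = 10 * (1 - 26/100) = 7.4 Mbps
File size in Mb = 480 * 8 = 3840 Mb
Time = 3840 / 7.4
Time = 518.9189 seconds


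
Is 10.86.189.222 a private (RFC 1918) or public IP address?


RFC 1918 private ranges:
  10.0.0.0/8 (10.0.0.0 - 10.255.255.255)
  172.16.0.0/12 (172.16.0.0 - 172.31.255.255)
  192.168.0.0/16 (192.168.0.0 - 192.168.255.255)
Private (in 10.0.0.0/8)


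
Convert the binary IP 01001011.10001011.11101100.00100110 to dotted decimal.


01001011 = 75
10001011 = 139
11101100 = 236
00100110 = 38
IP: 75.139.236.38


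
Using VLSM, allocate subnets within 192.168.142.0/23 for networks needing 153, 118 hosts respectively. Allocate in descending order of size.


153 hosts -> /24 (254 usable): 192.168.142.0/24
118 hosts -> /25 (126 usable): 192.168.143.0/25
Allocation: 192.168.142.0/24 (153 hosts, 254 usable); 192.168.143.0/25 (118 hosts, 126 usable)


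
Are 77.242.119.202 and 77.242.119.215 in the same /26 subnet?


Mask: 255.255.255.192
77.242.119.202 AND mask = 77.242.119.192
77.242.119.215 AND mask = 77.242.119.192
Yes, same subnet (77.242.119.192)


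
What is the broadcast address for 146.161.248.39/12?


Network: 146.160.0.0/12
Host bits = 20
Set all host bits to 1:
Broadcast: 146.175.255.255


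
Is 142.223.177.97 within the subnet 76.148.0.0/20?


Subnet network: 76.148.0.0
Test IP AND mask: 142.223.176.0
No, 142.223.177.97 is not in 76.148.0.0/20


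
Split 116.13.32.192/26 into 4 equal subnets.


New prefix = 26 + 2 = 28
Each subnet has 16 addresses
  116.13.32.192/28
  116.13.32.208/28
  116.13.32.224/28
  116.13.32.240/28
Subnets: 116.13.32.192/28, 116.13.32.208/28, 116.13.32.224/28, 116.13.32.240/28


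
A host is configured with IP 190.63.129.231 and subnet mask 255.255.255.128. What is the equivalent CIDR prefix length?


Binary: 11111111.11111111.11111111.10000000
Count leading 1s
Prefix: /25


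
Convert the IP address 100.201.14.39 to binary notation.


100 = 01100100
201 = 11001001
14 = 00001110
39 = 00100111
Binary: 01100100.11001001.00001110.00100111


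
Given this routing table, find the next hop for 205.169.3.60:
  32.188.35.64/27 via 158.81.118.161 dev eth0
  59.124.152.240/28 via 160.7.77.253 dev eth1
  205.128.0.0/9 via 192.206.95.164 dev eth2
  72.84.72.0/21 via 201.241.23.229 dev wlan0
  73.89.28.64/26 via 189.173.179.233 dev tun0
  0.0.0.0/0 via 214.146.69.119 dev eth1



Longest prefix match for 205.169.3.60:
  /27 32.188.35.64: no
  /28 59.124.152.240: no
  /9 205.128.0.0: MATCH
  /21 72.84.72.0: no
  /26 73.89.28.64: no
  /0 0.0.0.0: MATCH
Selected: next-hop 192.206.95.164 via eth2 (matched /9)


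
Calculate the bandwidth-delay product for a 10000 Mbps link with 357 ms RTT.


BDP = bandwidth * RTT
= 10000 Mbps * 357 ms
= 10000 * 1e6 * 357 / 1000 bits
= 3570000000 bits
= 446250000 bytes
= 435791.0156 KB
BDP = 3570000000 bits (446250000 bytes)


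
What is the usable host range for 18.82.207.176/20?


Network: 18.82.192.0
Broadcast: 18.82.207.255
First usable = network + 1
Last usable = broadcast - 1
Range: 18.82.192.1 to 18.82.207.254


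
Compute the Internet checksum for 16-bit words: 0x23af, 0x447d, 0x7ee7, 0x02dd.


Sum all words (with carry folding):
+ 0x23af = 0x23af
+ 0x447d = 0x682c
+ 0x7ee7 = 0xe713
+ 0x02dd = 0xe9f0
One's complement: ~0xe9f0
Checksum = 0x160f


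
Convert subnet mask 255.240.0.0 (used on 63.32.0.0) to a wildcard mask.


Subnet mask: 255.240.0.0
Wildcard = 255.255.255.255 - subnet mask
255 - 255 = 0
255 - 240 = 15
255 - 0 = 255
255 - 0 = 255
Wildcard: 0.15.255.255


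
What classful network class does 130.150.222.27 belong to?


First octet: 130
Binary: 10000010
10xxxxxx -> Class B (128-191)
Class B, default mask 255.255.0.0 (/16)


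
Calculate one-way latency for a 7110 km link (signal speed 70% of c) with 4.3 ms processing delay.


Speed = 0.7 * 3e5 km/s = 210000 km/s
Propagation delay = 7110 / 210000 = 0.0339 s = 33.8571 ms
Processing delay = 4.3 ms
Total one-way latency = 38.1571 ms


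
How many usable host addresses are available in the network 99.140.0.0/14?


Host bits = 32 - 14 = 18
Total addresses = 2^18 = 262144
Usable = total - 2 (network and broadcast)
Usable hosts: 262142


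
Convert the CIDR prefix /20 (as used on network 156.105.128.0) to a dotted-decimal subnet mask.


/20 means 20 network bits, 12 host bits
Binary: 11111111111111111111000000000000
Mask: 255.255.240.0


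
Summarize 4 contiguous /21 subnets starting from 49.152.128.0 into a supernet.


Original prefix: /21
Number of subnets: 4 = 2^2
New prefix = 21 - 2 = 19
Supernet: 49.152.128.0/19


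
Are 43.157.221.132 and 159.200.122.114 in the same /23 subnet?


Mask: 255.255.254.0
43.157.221.132 AND mask = 43.157.220.0
159.200.122.114 AND mask = 159.200.122.0
No, different subnets (43.157.220.0 vs 159.200.122.0)


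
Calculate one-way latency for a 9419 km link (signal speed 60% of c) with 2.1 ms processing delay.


Speed = 0.6 * 3e5 km/s = 180000 km/s
Propagation delay = 9419 / 180000 = 0.0523 s = 52.3278 ms
Processing delay = 2.1 ms
Total one-way latency = 54.4278 ms


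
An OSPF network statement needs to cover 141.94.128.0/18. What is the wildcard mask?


Subnet mask: 255.255.192.0
Wildcard = 255.255.255.255 - subnet mask
255 - 255 = 0
255 - 255 = 0
255 - 192 = 63
255 - 0 = 255
Wildcard: 0.0.63.255


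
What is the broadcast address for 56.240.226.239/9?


Network: 56.128.0.0/9
Host bits = 23
Set all host bits to 1:
Broadcast: 56.255.255.255


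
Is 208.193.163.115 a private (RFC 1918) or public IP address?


RFC 1918 private ranges:
  10.0.0.0/8 (10.0.0.0 - 10.255.255.255)
  172.16.0.0/12 (172.16.0.0 - 172.31.255.255)
  192.168.0.0/16 (192.168.0.0 - 192.168.255.255)
Public (not in any RFC 1918 range)


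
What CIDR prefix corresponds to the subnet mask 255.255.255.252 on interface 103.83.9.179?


Binary: 11111111.11111111.11111111.11111100
Count leading 1s
Prefix: /30


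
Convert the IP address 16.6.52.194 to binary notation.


16 = 00010000
6 = 00000110
52 = 00110100
194 = 11000010
Binary: 00010000.00000110.00110100.11000010


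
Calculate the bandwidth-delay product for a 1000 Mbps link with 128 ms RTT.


BDP = bandwidth * RTT
= 1000 Mbps * 128 ms
= 1000 * 1e6 * 128 / 1000 bits
= 128000000 bits
= 16000000 bytes
= 15625 KB
BDP = 128000000 bits (16000000 bytes)


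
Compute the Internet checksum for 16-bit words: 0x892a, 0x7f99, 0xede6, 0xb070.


Sum all words (with carry folding):
+ 0x892a = 0x892a
+ 0x7f99 = 0x08c4
+ 0xede6 = 0xf6aa
+ 0xb070 = 0xa71b
One's complement: ~0xa71b
Checksum = 0x58e4


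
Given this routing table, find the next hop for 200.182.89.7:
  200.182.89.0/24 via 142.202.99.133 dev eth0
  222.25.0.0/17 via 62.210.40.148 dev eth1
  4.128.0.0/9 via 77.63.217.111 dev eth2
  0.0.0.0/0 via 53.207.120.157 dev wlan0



Longest prefix match for 200.182.89.7:
  /24 200.182.89.0: MATCH
  /17 222.25.0.0: no
  /9 4.128.0.0: no
  /0 0.0.0.0: MATCH
Selected: next-hop 142.202.99.133 via eth0 (matched /24)


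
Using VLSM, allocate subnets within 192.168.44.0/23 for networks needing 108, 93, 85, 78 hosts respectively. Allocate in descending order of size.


108 hosts -> /25 (126 usable): 192.168.44.0/25
93 hosts -> /25 (126 usable): 192.168.44.128/25
85 hosts -> /25 (126 usable): 192.168.45.0/25
78 hosts -> /25 (126 usable): 192.168.45.128/25
Allocation: 192.168.44.0/25 (108 hosts, 126 usable); 192.168.44.128/25 (93 hosts, 126 usable); 192.168.45.0/25 (85 hosts, 126 usable); 192.168.45.128/25 (78 hosts, 126 usable)


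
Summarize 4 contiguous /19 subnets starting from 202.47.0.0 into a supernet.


Original prefix: /19
Number of subnets: 4 = 2^2
New prefix = 19 - 2 = 17
Supernet: 202.47.0.0/17


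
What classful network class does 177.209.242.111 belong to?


First octet: 177
Binary: 10110001
10xxxxxx -> Class B (128-191)
Class B, default mask 255.255.0.0 (/16)


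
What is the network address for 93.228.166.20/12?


IP:   01011101.11100100.10100110.00010100
Mask: 11111111.11110000.00000000.00000000
AND operation:
Net:  01011101.11100000.00000000.00000000
Network: 93.224.0.0/12


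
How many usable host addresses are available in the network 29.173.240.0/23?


Host bits = 32 - 23 = 9
Total addresses = 2^9 = 512
Usable = total - 2 (network and broadcast)
Usable hosts: 510


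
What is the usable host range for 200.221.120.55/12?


Network: 200.208.0.0
Broadcast: 200.223.255.255
First usable = network + 1
Last usable = broadcast - 1
Range: 200.208.0.1 to 200.223.255.254


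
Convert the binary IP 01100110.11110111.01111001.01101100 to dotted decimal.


01100110 = 102
11110111 = 247
01111001 = 121
01101100 = 108
IP: 102.247.121.108


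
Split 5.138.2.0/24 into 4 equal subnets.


New prefix = 24 + 2 = 26
Each subnet has 64 addresses
  5.138.2.0/26
  5.138.2.64/26
  5.138.2.128/26
  5.138.2.192/26
Subnets: 5.138.2.0/26, 5.138.2.64/26, 5.138.2.128/26, 5.138.2.192/26


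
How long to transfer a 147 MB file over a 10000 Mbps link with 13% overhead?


Effective throughput = 10000 * (1 - 13/100) = 8700 Mbps
File size in Mb = 147 * 8 = 1176 Mb
Time = 1176 / 8700
Time = 0.1352 seconds


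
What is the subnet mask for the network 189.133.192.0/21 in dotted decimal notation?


/21 means 21 network bits, 11 host bits
Binary: 11111111111111111111100000000000
Mask: 255.255.248.0


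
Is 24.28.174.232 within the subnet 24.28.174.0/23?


Subnet network: 24.28.174.0
Test IP AND mask: 24.28.174.0
Yes, 24.28.174.232 is in 24.28.174.0/23


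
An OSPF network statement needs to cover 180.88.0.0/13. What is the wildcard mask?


Subnet mask: 255.248.0.0
Wildcard = 255.255.255.255 - subnet mask
255 - 255 = 0
255 - 248 = 7
255 - 0 = 255
255 - 0 = 255
Wildcard: 0.7.255.255


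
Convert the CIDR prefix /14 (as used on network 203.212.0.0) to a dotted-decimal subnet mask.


/14 means 14 network bits, 18 host bits
Binary: 11111111111111000000000000000000
Mask: 255.252.0.0


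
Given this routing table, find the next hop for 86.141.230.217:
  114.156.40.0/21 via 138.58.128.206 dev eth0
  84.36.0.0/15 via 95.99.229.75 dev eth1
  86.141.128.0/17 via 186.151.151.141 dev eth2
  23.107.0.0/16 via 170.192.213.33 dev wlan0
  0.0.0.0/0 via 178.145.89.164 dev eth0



Longest prefix match for 86.141.230.217:
  /21 114.156.40.0: no
  /15 84.36.0.0: no
  /17 86.141.128.0: MATCH
  /16 23.107.0.0: no
  /0 0.0.0.0: MATCH
Selected: next-hop 186.151.151.141 via eth2 (matched /17)


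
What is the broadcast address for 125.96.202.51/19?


Network: 125.96.192.0/19
Host bits = 13
Set all host bits to 1:
Broadcast: 125.96.223.255


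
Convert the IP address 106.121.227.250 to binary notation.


106 = 01101010
121 = 01111001
227 = 11100011
250 = 11111010
Binary: 01101010.01111001.11100011.11111010


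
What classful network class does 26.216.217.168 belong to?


First octet: 26
Binary: 00011010
0xxxxxxx -> Class A (1-126)
Class A, default mask 255.0.0.0 (/8)


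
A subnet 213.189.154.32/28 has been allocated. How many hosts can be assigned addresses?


Host bits = 32 - 28 = 4
Total addresses = 2^4 = 16
Usable = total - 2 (network and broadcast)
Usable hosts: 14


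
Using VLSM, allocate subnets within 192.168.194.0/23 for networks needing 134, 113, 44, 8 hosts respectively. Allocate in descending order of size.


134 hosts -> /24 (254 usable): 192.168.194.0/24
113 hosts -> /25 (126 usable): 192.168.195.0/25
44 hosts -> /26 (62 usable): 192.168.195.128/26
8 hosts -> /28 (14 usable): 192.168.195.192/28
Allocation: 192.168.194.0/24 (134 hosts, 254 usable); 192.168.195.0/25 (113 hosts, 126 usable); 192.168.195.128/26 (44 hosts, 62 usable); 192.168.195.192/28 (8 hosts, 14 usable)


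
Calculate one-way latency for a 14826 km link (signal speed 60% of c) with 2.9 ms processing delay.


Speed = 0.6 * 3e5 km/s = 180000 km/s
Propagation delay = 14826 / 180000 = 0.0824 s = 82.3667 ms
Processing delay = 2.9 ms
Total one-way latency = 85.2667 ms


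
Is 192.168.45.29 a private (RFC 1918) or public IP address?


RFC 1918 private ranges:
  10.0.0.0/8 (10.0.0.0 - 10.255.255.255)
  172.16.0.0/12 (172.16.0.0 - 172.31.255.255)
  192.168.0.0/16 (192.168.0.0 - 192.168.255.255)
Private (in 192.168.0.0/16)


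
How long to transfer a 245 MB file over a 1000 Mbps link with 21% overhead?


Effective throughput = 1000 * (1 - 21/100) = 790 Mbps
File size in Mb = 245 * 8 = 1960 Mb
Time = 1960 / 790
Time = 2.481 seconds


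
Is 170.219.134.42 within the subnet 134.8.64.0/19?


Subnet network: 134.8.64.0
Test IP AND mask: 170.219.128.0
No, 170.219.134.42 is not in 134.8.64.0/19


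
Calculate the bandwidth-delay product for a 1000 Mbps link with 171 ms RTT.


BDP = bandwidth * RTT
= 1000 Mbps * 171 ms
= 1000 * 1e6 * 171 / 1000 bits
= 171000000 bits
= 21375000 bytes
= 20874.0234 KB
BDP = 171000000 bits (21375000 bytes)


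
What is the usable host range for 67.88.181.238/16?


Network: 67.88.0.0
Broadcast: 67.88.255.255
First usable = network + 1
Last usable = broadcast - 1
Range: 67.88.0.1 to 67.88.255.254


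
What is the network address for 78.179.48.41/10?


IP:   01001110.10110011.00110000.00101001
Mask: 11111111.11000000.00000000.00000000
AND operation:
Net:  01001110.10000000.00000000.00000000
Network: 78.128.0.0/10


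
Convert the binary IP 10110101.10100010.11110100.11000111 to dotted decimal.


10110101 = 181
10100010 = 162
11110100 = 244
11000111 = 199
IP: 181.162.244.199


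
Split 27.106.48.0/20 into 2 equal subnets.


New prefix = 20 + 1 = 21
Each subnet has 2048 addresses
  27.106.48.0/21
  27.106.56.0/21
Subnets: 27.106.48.0/21, 27.106.56.0/21


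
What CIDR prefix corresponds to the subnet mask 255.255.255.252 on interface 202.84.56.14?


Binary: 11111111.11111111.11111111.11111100
Count leading 1s
Prefix: /30


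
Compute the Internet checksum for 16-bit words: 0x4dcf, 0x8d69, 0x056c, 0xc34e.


Sum all words (with carry folding):
+ 0x4dcf = 0x4dcf
+ 0x8d69 = 0xdb38
+ 0x056c = 0xe0a4
+ 0xc34e = 0xa3f3
One's complement: ~0xa3f3
Checksum = 0x5c0c


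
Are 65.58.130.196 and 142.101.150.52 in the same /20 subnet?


Mask: 255.255.240.0
65.58.130.196 AND mask = 65.58.128.0
142.101.150.52 AND mask = 142.101.144.0
No, different subnets (65.58.128.0 vs 142.101.144.0)


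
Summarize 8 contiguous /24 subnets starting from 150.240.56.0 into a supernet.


Original prefix: /24
Number of subnets: 8 = 2^3
New prefix = 24 - 3 = 21
Supernet: 150.240.56.0/21


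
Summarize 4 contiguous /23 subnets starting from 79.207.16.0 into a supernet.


Original prefix: /23
Number of subnets: 4 = 2^2
New prefix = 23 - 2 = 21
Supernet: 79.207.16.0/21


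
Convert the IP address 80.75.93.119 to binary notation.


80 = 01010000
75 = 01001011
93 = 01011101
119 = 01110111
Binary: 01010000.01001011.01011101.01110111


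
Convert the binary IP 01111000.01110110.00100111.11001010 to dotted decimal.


01111000 = 120
01110110 = 118
00100111 = 39
11001010 = 202
IP: 120.118.39.202


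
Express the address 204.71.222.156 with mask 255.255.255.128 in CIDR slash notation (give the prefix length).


Binary: 11111111.11111111.11111111.10000000
Count leading 1s
Prefix: /25


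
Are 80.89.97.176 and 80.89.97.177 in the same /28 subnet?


Mask: 255.255.255.240
80.89.97.176 AND mask = 80.89.97.176
80.89.97.177 AND mask = 80.89.97.176
Yes, same subnet (80.89.97.176)
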